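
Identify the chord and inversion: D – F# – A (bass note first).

D major, root position

Reducing to letter names: D, F#, A. These stack in thirds as D–F#–A — a D major triad.
D is the root of D major; root in the bass means root position (figured bass 5/3).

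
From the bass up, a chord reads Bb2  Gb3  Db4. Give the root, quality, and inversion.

The distinct note names are Bb, Gb, Db. Stacked in thirds they read Gb–Bb–Db, which is a major triad on Gb.
The lowest note is Bb, the third of the chord, so this is first inversion (figured bass 6).

Gb major, first inversion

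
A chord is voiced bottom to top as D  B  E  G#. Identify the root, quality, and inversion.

The pitch classes D, B, E, G# arrange in thirds as E–G#–B–D: an E dominant seventh chord.
D is the seventh of E dominant seventh; seventh in the bass means third inversion (figured bass 4/2).

E dominant seventh, third inversion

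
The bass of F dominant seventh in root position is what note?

F

F dominant seventh is F–A–C–Eb. Root position places the root in the bass: F.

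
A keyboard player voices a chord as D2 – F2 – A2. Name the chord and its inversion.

The pitch classes D, F, A arrange in thirds as D–F–A: a D minor triad.
The lowest note is D, the root of the chord, so this is root position (figured bass 5/3).

D minor, root position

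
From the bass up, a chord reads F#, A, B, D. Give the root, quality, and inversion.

B minor seventh, second inversion

The pitch classes F#, A, B, D arrange in thirds as B–D–F#–A: a B minor seventh chord.
F# is the fifth of B minor seventh; fifth in the bass means second inversion (figured bass 4/3).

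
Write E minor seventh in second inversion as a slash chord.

Second inversion of E minor seventh has the fifth (B) in the bass. As a slash chord: Em7/B.

Em7/B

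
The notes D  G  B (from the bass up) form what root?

Reordering D, G, B into stacked thirds gives G–B–D; the bottom of that stack, G, is the root.

G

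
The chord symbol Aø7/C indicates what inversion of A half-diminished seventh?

first inversion

Aø7/C means A half-diminished seventh with C in the bass. C is the third of A half-diminished seventh (A–C–Eb–G), so this is first inversion.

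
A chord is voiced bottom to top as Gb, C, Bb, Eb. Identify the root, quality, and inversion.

Reducing to letter names: Gb, C, Bb, Eb. These stack in thirds as C–Eb–Gb–Bb — a C half-diminished seventh chord.
The lowest note is Gb, the fifth of the chord, so this is second inversion (figured bass 4/3).

C half-diminished seventh, second inversion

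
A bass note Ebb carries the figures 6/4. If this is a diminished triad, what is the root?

Ab

The figures 6/4 mean the fifth of the chord is in the bass. If Ebb is the fifth of a diminished triad, the root is Ab (chord tones Ab–Cb–Ebb).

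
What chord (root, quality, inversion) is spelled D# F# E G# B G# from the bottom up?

The distinct note names are D#, F#, E, G#, B. Stacked in thirds they read E–G#–B–D#–F#, which is a major ninth chord on E.
D# is the seventh of E major ninth; seventh in the bass means third inversion.

E major ninth, third inversion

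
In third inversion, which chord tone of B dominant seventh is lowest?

The seventh of B dominant seventh (B–D#–F#–A) is A; that is the bass in third inversion.

A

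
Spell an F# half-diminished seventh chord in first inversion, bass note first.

A, C, E, F#

The chord tones are F#–A–C–E. With the third (A) lowest for first inversion: A, C, E, F#.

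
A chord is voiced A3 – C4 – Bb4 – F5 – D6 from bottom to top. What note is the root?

A, C, Bb, F, D are the tones of a Bb major ninth chord (Bb–D–F–A–C), making Bb the root.

Bb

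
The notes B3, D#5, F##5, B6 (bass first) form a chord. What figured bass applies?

The notes B, D#, F## stack in thirds as B–D#–F## — a B augmented triad. The bass B is the root, so this is root position: figured 5/3.

5/3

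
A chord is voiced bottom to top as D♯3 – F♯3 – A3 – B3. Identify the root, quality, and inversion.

Reducing to letter names: D#, F#, A, B. These stack in thirds as B–D#–F#–A — a B dominant seventh chord.
D# is the third of B dominant seventh; third in the bass means first inversion (figured bass 6/5).

B dominant seventh, first inversion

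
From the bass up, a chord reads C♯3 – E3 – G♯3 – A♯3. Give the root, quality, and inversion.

Reducing to letter names: C#, E, G#, A#. These stack in thirds as A#–C#–E–G# — an A# half-diminished seventh chord.
The lowest note is C#, the third of the chord, so this is first inversion (figured bass 6/5).

A# half-diminished seventh, first inversion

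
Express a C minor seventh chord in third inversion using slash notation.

Third inversion of C minor seventh has the seventh (Bb) in the bass. As a slash chord: Cm7/Bb.

Cm7/Bb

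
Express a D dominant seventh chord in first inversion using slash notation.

First inversion of D dominant seventh has the third (F#) in the bass. As a slash chord: D7/F#.

D7/F#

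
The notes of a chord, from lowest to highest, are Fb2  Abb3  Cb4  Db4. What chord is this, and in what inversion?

Reducing to letter names: Fb, Abb, Cb, Db. These stack in thirds as Db–Fb–Abb–Cb — a Db half-diminished seventh chord.
Fb is the third of Db half-diminished seventh; third in the bass means first inversion (figured bass 6/5).

Db half-diminished seventh, first inversion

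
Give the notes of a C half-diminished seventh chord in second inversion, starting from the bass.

The chord tones are C–Eb–Gb–Bb. With the fifth (Gb) lowest for second inversion: Gb, Bb, C, Eb.

Gb, Bb, C, Eb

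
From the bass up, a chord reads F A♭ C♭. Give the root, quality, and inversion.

F diminished, root position

The distinct note names are F, Ab, Cb. Stacked in thirds they read F–Ab–Cb, which is a diminished triad on F.
The lowest note is F, the root of the chord, so this is root position (figured bass 5/3).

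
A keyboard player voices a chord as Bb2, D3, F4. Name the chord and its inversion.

Bb major, root position

The pitch classes Bb, D, F arrange in thirds as Bb–D–F: a Bb major triad.
The lowest note is Bb, the root of the chord, so this is root position (figured bass 5/3).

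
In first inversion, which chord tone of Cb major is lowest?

Eb

Cb major is Cb–Eb–Gb. First inversion places the third in the bass: Eb.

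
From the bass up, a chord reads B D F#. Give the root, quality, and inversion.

The distinct note names are B, D, F#. Stacked in thirds they read B–D–F#, which is a minor triad on B.
With the root (B) in the bass, the chord is in root position (figured bass 5/3).

B minor, root position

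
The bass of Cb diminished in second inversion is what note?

Cb diminished is Cb–Ebb–Gbb. Second inversion places the fifth in the bass: Gbb.

Gbb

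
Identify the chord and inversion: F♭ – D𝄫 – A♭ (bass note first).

Dbb augmented, first inversion

The distinct note names are Fb, Dbb, Ab. Stacked in thirds they read Dbb–Fb–Ab, which is an augmented triad on Dbb.
The lowest note is Fb, the third of the chord, so this is first inversion (figured bass 6).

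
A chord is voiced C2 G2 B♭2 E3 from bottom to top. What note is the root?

C

C, G, Bb, E are the tones of a C dominant seventh chord (C–E–G–Bb), making C the root.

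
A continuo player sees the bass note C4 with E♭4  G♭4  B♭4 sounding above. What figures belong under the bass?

7

The notes C, Eb, Gb, Bb stack in thirds as C–Eb–Gb–Bb — a C half-diminished seventh chord. The bass C is the root, so this is root position: figured 7.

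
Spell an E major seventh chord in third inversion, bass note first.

Spelling E major seventh: E–G#–B–D#. In third inversion the seventh is bass, giving D#, E, G#, B from the bottom.

D#, E, G#, B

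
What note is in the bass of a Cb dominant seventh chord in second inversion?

Gb

In second inversion the fifth is lowest. For Cb dominant seventh (Cb–Eb–Gb–Bbb) that is Gb.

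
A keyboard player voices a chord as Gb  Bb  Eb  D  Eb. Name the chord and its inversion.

The distinct note names are Gb, Bb, Eb, D. Stacked in thirds they read Eb–Gb–Bb–D, which is a minor-major seventh chord on Eb.
Gb is the third of Eb minor-major seventh; third in the bass means first inversion (figured bass 6/5).

Eb minor-major seventh, first inversion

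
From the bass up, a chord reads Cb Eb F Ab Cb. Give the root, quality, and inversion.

F half-diminished seventh, second inversion

Reducing to letter names: Cb, Eb, F, Ab. These stack in thirds as F–Ab–Cb–Eb — an F half-diminished seventh chord.
With the fifth (Cb) in the bass, the chord is in second inversion (figured bass 4/3).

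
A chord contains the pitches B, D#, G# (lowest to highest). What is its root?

Reordering B, D#, G# into stacked thirds gives G#–B–D#; the bottom of that stack, G#, is the root.

G#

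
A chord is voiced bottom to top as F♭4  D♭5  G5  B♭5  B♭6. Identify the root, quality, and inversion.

The pitch classes Fb, Db, G, Bb arrange in thirds as G–Bb–Db–Fb: a G diminished seventh chord.
The lowest note is Fb, the seventh of the chord, so this is third inversion (figured bass 4/2).

G diminished seventh, third inversion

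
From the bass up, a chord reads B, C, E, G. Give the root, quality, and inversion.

The pitch classes B, C, E, G arrange in thirds as C–E–G–B: a C major seventh chord.
The lowest note is B, the seventh of the chord, so this is third inversion (figured bass 4/2).

C major seventh, third inversion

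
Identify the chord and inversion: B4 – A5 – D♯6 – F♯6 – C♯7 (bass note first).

B dominant ninth, root position

The pitch classes B, A, D#, F#, C# arrange in thirds as B–D#–F#–A–C#: a B dominant ninth chord.
With the root (B) in the bass, the chord is in root position.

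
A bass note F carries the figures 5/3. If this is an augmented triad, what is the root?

F

The figures 5/3 mean the root of the chord is in the bass. If F is the root of an augmented triad, the root is F (chord tones F–A–C#).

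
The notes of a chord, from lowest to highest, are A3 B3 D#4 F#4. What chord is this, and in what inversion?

Reducing to letter names: A, B, D#, F#. These stack in thirds as B–D#–F#–A — a B dominant seventh chord.
With the seventh (A) in the bass, the chord is in third inversion (figured bass 4/2).

B dominant seventh, third inversion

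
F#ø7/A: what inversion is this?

first inversion

F#ø7/A means F# half-diminished seventh with A in the bass. A is the third of F# half-diminished seventh (F#–A–C–E), so this is first inversion.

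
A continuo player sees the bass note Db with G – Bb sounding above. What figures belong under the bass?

The notes Db, G, Bb stack in thirds as G–Bb–Db — a G diminished triad. The bass Db is the fifth, so this is second inversion: figured 6/4.

6/4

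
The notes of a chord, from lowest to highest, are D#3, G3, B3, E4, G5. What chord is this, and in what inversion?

The distinct note names are D#, G, B, E. Stacked in thirds they read E–G–B–D#, which is a minor-major seventh chord on E.
With the seventh (D#) in the bass, the chord is in third inversion (figured bass 4/2).

E minor-major seventh, third inversion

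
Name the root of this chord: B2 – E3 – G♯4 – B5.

E

The distinct letter names are B, E, G#. Arranged as a stack of thirds they read E–G#–B, so E is the root (an E major triad).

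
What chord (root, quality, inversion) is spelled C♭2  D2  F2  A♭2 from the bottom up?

Reducing to letter names: Cb, D, F, Ab. These stack in thirds as D–F–Ab–Cb — a D diminished seventh chord.
Cb is the seventh of D diminished seventh; seventh in the bass means third inversion (figured bass 4/2).

D diminished seventh, third inversion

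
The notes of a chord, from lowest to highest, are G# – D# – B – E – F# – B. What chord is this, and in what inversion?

The pitch classes G#, D#, B, E, F# arrange in thirds as E–G#–B–D#–F#: an E major ninth chord.
G# is the third of E major ninth; third in the bass means first inversion.

E major ninth, first inversion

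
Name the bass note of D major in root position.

In root position the root is lowest. For D major (D–F#–A) that is D.

D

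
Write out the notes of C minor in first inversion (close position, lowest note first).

Eb, G, C

The chord tones are C–Eb–G. With the third (Eb) lowest for first inversion: Eb, G, C.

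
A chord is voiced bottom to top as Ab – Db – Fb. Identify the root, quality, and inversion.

Db minor, second inversion

Reducing to letter names: Ab, Db, Fb. These stack in thirds as Db–Fb–Ab — a Db minor triad.
With the fifth (Ab) in the bass, the chord is in second inversion (figured bass 6/4).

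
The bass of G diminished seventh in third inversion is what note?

In third inversion the seventh is lowest. For G diminished seventh (G–Bb–Db–Fb) that is Fb.

Fb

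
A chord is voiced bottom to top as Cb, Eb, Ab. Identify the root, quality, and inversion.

Ab minor, first inversion

The distinct note names are Cb, Eb, Ab. Stacked in thirds they read Ab–Cb–Eb, which is a minor triad on Ab.
With the third (Cb) in the bass, the chord is in first inversion (figured bass 6).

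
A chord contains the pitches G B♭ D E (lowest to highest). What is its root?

G, Bb, D, E are the tones of an E half-diminished seventh chord (E–G–Bb–D), making E the root.

E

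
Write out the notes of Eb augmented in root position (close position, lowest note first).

The chord tones are Eb–G–B. With the root (Eb) lowest for root position: Eb, G, B.

Eb, G, B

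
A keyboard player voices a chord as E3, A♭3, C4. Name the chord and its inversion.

Ab augmented, second inversion

The distinct note names are E, Ab, C. Stacked in thirds they read Ab–C–E, which is an augmented triad on Ab.
The lowest note is E, the fifth of the chord, so this is second inversion (figured bass 6/4).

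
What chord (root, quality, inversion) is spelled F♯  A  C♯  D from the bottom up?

D major seventh, first inversion

The distinct note names are F#, A, C#, D. Stacked in thirds they read D–F#–A–C#, which is a major seventh chord on D.
The lowest note is F#, the third of the chord, so this is first inversion (figured bass 6/5).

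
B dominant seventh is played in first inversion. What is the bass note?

B dominant seventh is B–D#–F#–A. First inversion places the third in the bass: D#.

D#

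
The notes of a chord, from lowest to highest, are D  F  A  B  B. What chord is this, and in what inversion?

B half-diminished seventh, first inversion

The distinct note names are D, F, A, B. Stacked in thirds they read B–D–F–A, which is a half-diminished seventh chord on B.
The lowest note is D, the third of the chord, so this is first inversion (figured bass 6/5).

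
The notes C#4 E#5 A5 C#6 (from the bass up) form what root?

The distinct letter names are C#, E#, A. Arranged as a stack of thirds they read A–C#–E#, so A is the root (an A augmented triad).

A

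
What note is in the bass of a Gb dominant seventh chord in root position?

In root position the root is lowest. For Gb dominant seventh (Gb–Bb–Db–Fb) that is Gb.

Gb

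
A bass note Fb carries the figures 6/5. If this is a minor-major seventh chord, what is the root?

Db

The figures 6/5 mean the third of the chord is in the bass. If Fb is the third of a minor-major seventh chord, the root is Db (chord tones Db–Fb–Ab–C).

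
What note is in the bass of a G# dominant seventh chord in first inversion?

B#

G# dominant seventh is G#–B#–D#–F#. First inversion places the third in the bass: B#.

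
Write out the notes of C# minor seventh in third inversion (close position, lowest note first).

B, C#, E, G#

Spelling C# minor seventh: C#–E–G#–B. In third inversion the seventh is bass, giving B, C#, E, G# from the bottom.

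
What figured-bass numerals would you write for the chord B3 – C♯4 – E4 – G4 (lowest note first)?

The notes B, C#, E, G stack in thirds as C#–E–G–B — a C# half-diminished seventh chord. The bass B is the seventh, so this is third inversion: figured 4/2.

4/2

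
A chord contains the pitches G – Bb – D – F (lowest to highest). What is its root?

G

The distinct letter names are G, Bb, D, F. Arranged as a stack of thirds they read G–Bb–D–F, so G is the root (a G minor seventh chord).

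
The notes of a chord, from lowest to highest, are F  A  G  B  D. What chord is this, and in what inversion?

G dominant ninth, third inversion

The pitch classes F, A, G, B, D arrange in thirds as G–B–D–F–A: a G dominant ninth chord.
The lowest note is F, the seventh of the chord, so this is third inversion.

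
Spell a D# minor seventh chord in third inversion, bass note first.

C#, D#, F#, A#

D# minor seventh is D#–F#–A#–C#. Third inversion puts the seventh (C#) in the bass, with the remaining tones above: C#, D#, F#, A#.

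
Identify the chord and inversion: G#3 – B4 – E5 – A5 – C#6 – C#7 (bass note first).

The pitch classes G#, B, E, A, C# arrange in thirds as A–C#–E–G#–B: an A major ninth chord.
G# is the seventh of A major ninth; seventh in the bass means third inversion.

A major ninth, third inversion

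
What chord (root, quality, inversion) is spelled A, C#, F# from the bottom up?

The pitch classes A, C#, F# arrange in thirds as F#–A–C#: an F# minor triad.
With the third (A) in the bass, the chord is in first inversion (figured bass 6).

F# minor, first inversion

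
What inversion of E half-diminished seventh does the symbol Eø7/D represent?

third inversion

Eø7/D means E half-diminished seventh with D in the bass. D is the seventh of E half-diminished seventh (E–G–Bb–D), so this is third inversion.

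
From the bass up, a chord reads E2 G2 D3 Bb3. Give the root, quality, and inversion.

The pitch classes E, G, D, Bb arrange in thirds as E–G–Bb–D: an E half-diminished seventh chord.
The lowest note is E, the root of the chord, so this is root position (figured bass 7).

E half-diminished seventh, root position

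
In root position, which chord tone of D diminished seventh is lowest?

The root of D diminished seventh (D–F–Ab–Cb) is D; that is the bass in root position.

D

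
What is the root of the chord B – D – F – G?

The distinct letter names are B, D, F, G. Arranged as a stack of thirds they read G–B–D–F, so G is the root (a G dominant seventh chord).

G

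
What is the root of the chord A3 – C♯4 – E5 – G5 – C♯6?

A

Reordering A, C#, E, G into stacked thirds gives A–C#–E–G; the bottom of that stack, A, is the root.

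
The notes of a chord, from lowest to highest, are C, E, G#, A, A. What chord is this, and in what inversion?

A minor-major seventh, first inversion

Reducing to letter names: C, E, G#, A. These stack in thirds as A–C–E–G# — an A minor-major seventh chord.
With the third (C) in the bass, the chord is in first inversion (figured bass 6/5).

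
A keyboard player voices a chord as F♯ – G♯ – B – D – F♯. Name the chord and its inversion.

The distinct note names are F#, G#, B, D. Stacked in thirds they read G#–B–D–F#, which is a half-diminished seventh chord on G#.
With the seventh (F#) in the bass, the chord is in third inversion (figured bass 4/2).

G# half-diminished seventh, third inversion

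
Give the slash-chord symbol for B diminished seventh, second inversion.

Bdim7/F

Second inversion of B diminished seventh has the fifth (F) in the bass. As a slash chord: Bdim7/F.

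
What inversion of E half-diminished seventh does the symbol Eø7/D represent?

third inversion

Eø7/D means E half-diminished seventh with D in the bass. D is the seventh of E half-diminished seventh (E–G–Bb–D), so this is third inversion.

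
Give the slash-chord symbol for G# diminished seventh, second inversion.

Second inversion of G# diminished seventh has the fifth (D) in the bass. As a slash chord: G#dim7/D.

G#dim7/D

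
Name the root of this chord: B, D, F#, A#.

B, D, F#, A# are the tones of a B minor-major seventh chord (B–D–F#–A#), making B the root.

B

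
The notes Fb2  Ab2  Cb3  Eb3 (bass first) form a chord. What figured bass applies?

The notes Fb, Ab, Cb, Eb stack in thirds as Fb–Ab–Cb–Eb — an Fb major seventh chord. The bass Fb is the root, so this is root position: figured 7.

7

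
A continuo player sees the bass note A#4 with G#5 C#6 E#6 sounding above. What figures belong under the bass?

The notes A#, G#, C#, E# stack in thirds as A#–C#–E#–G# — an A# minor seventh chord. The bass A# is the root, so this is root position: figured 7.

7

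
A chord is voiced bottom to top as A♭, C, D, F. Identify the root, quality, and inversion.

D half-diminished seventh, second inversion

The distinct note names are Ab, C, D, F. Stacked in thirds they read D–F–Ab–C, which is a half-diminished seventh chord on D.
With the fifth (Ab) in the bass, the chord is in second inversion (figured bass 4/3).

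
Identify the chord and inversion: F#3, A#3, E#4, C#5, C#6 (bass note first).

The distinct note names are F#, A#, E#, C#. Stacked in thirds they read F#–A#–C#–E#, which is a major seventh chord on F#.
The lowest note is F#, the root of the chord, so this is root position (figured bass 7).

F# major seventh, root position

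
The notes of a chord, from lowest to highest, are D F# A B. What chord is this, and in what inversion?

The pitch classes D, F#, A, B arrange in thirds as B–D–F#–A: a B minor seventh chord.
With the third (D) in the bass, the chord is in first inversion (figured bass 6/5).

B minor seventh, first inversion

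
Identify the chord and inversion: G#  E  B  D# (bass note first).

E major seventh, first inversion

The distinct note names are G#, E, B, D#. Stacked in thirds they read E–G#–B–D#, which is a major seventh chord on E.
The lowest note is G#, the third of the chord, so this is first inversion (figured bass 6/5).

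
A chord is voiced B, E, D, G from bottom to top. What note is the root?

E

B, E, D, G are the tones of an E minor seventh chord (E–G–B–D), making E the root.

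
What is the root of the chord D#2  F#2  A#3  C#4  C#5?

D#, F#, A#, C# are the tones of a D# minor seventh chord (D#–F#–A#–C#), making D# the root.

D#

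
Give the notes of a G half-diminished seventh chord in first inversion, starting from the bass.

Bb, Db, F, G

Spelling G half-diminished seventh: G–Bb–Db–F. In first inversion the third is bass, giving Bb, Db, F, G from the bottom.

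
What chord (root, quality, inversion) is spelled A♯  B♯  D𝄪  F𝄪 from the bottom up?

The pitch classes A#, B#, D##, F## arrange in thirds as B#–D##–F##–A#: a B# dominant seventh chord.
With the seventh (A#) in the bass, the chord is in third inversion (figured bass 4/2).

B# dominant seventh, third inversion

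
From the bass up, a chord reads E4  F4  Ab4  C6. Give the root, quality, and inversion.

The distinct note names are E, F, Ab, C. Stacked in thirds they read F–Ab–C–E, which is a minor-major seventh chord on F.
E is the seventh of F minor-major seventh; seventh in the bass means third inversion (figured bass 4/2).

F minor-major seventh, third inversion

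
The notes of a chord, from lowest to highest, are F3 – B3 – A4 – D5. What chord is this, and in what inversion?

The pitch classes F, B, A, D arrange in thirds as B–D–F–A: a B half-diminished seventh chord.
The lowest note is F, the fifth of the chord, so this is second inversion (figured bass 4/3).

B half-diminished seventh, second inversion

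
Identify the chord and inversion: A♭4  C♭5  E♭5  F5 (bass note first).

Reducing to letter names: Ab, Cb, Eb, F. These stack in thirds as F–Ab–Cb–Eb — an F half-diminished seventh chord.
With the third (Ab) in the bass, the chord is in first inversion (figured bass 6/5).

F half-diminished seventh, first inversion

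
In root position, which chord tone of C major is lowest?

In root position the root is lowest. For C major (C–E–G) that is C.

C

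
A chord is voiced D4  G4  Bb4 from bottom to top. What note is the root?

D, G, Bb are the tones of a G minor triad (G–Bb–D), making G the root.

G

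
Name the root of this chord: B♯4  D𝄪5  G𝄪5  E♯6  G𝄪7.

The distinct letter names are B#, D##, G##, E#. Arranged as a stack of thirds they read E#–G##–B#–D##, so E# is the root (an E# major seventh chord).

E#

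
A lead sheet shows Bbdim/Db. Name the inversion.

Bbdim/Db means Bb diminished with Db in the bass. Db is the third of Bb diminished (Bb–Db–Fb), so this is first inversion.

first inversion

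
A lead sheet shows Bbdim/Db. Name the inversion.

first inversion

Bbdim/Db means Bb diminished with Db in the bass. Db is the third of Bb diminished (Bb–Db–Fb), so this is first inversion.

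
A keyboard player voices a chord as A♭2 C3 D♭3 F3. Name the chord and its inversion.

The distinct note names are Ab, C, Db, F. Stacked in thirds they read Db–F–Ab–C, which is a major seventh chord on Db.
The lowest note is Ab, the fifth of the chord, so this is second inversion (figured bass 4/3).

Db major seventh, second inversion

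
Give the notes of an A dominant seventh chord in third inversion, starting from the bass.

G, A, C#, E

Spelling A dominant seventh: A–C#–E–G. In third inversion the seventh is bass, giving G, A, C#, E from the bottom.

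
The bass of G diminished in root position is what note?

G

In root position the root is lowest. For G diminished (G–Bb–Db) that is G.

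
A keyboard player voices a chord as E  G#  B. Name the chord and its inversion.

E major, root position

The distinct note names are E, G#, B. Stacked in thirds they read E–G#–B, which is a major triad on E.
E is the root of E major; root in the bass means root position (figured bass 5/3).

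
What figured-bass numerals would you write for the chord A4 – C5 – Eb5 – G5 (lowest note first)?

The notes A, C, Eb, G stack in thirds as A–C–Eb–G — an A half-diminished seventh chord. The bass A is the root, so this is root position: figured 7.

7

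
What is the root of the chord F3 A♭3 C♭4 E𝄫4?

F, Ab, Cb, Ebb are the tones of an F diminished seventh chord (F–Ab–Cb–Ebb), making F the root.

F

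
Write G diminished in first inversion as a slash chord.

First inversion of G diminished has the third (Bb) in the bass. As a slash chord: Gdim/Bb.

Gdim/Bb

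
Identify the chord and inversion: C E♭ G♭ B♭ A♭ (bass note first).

Ab dominant ninth, first inversion

The pitch classes C, Eb, Gb, Bb, Ab arrange in thirds as Ab–C–Eb–Gb–Bb: an Ab dominant ninth chord.
The lowest note is C, the third of the chord, so this is first inversion.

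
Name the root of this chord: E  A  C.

A

The distinct letter names are E, A, C. Arranged as a stack of thirds they read A–C–E, so A is the root (an A minor triad).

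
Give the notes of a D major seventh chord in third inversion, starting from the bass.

D major seventh is D–F#–A–C#. Third inversion puts the seventh (C#) in the bass, with the remaining tones above: C#, D, F#, A.

C#, D, F#, A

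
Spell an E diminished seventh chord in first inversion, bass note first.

The chord tones are E–G–Bb–Db. With the third (G) lowest for first inversion: G, Bb, Db, E.

G, Bb, Db, E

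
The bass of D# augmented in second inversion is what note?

D# augmented is D#–F##–A##. Second inversion places the fifth in the bass: A##.

A##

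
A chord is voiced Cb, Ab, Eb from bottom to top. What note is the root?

Ab

Cb, Ab, Eb are the tones of an Ab minor triad (Ab–Cb–Eb), making Ab the root.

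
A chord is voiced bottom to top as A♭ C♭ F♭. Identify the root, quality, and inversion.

Fb major, first inversion

Reducing to letter names: Ab, Cb, Fb. These stack in thirds as Fb–Ab–Cb — an Fb major triad.
Ab is the third of Fb major; third in the bass means first inversion (figured bass 6).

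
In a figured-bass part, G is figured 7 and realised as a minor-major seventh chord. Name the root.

G

The figures 7 mean the root of the chord is in the bass. If G is the root of a minor-major seventh chord, the root is G (chord tones G–Bb–D–F#).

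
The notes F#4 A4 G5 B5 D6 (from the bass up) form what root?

G

The distinct letter names are F#, A, G, B, D. Arranged as a stack of thirds they read G–B–D–F#–A, so G is the root (a G major ninth chord).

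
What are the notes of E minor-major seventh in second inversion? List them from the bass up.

B, D#, E, G

Spelling E minor-major seventh: E–G–B–D#. In second inversion the fifth is bass, giving B, D#, E, G from the bottom.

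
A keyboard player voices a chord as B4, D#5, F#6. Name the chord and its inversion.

B major, root position

The pitch classes B, D#, F# arrange in thirds as B–D#–F#: a B major triad.
The lowest note is B, the root of the chord, so this is root position (figured bass 5/3).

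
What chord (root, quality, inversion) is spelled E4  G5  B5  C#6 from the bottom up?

C# half-diminished seventh, first inversion

The pitch classes E, G, B, C# arrange in thirds as C#–E–G–B: a C# half-diminished seventh chord.
The lowest note is E, the third of the chord, so this is first inversion (figured bass 6/5).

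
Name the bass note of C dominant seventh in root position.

C

In root position the root is lowest. For C dominant seventh (C–E–G–Bb) that is C.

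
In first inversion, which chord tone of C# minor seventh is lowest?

The third of C# minor seventh (C#–E–G#–B) is E; that is the bass in first inversion.

E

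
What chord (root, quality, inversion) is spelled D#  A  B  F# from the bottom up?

B dominant seventh, first inversion

The pitch classes D#, A, B, F# arrange in thirds as B–D#–F#–A: a B dominant seventh chord.
D# is the third of B dominant seventh; third in the bass means first inversion (figured bass 6/5).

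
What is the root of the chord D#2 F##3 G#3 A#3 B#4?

D#, F##, G#, A#, B# are the tones of a G# major ninth chord (G#–B#–D#–F##–A#), making G# the root.

G#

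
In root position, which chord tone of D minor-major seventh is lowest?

D

In root position the root is lowest. For D minor-major seventh (D–F–A–C#) that is D.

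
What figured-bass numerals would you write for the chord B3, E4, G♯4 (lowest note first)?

The notes B, E, G# stack in thirds as E–G#–B — an E major triad. The bass B is the fifth, so this is second inversion: figured 6/4.

6/4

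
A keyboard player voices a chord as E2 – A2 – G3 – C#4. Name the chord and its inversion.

A dominant seventh, second inversion

The pitch classes E, A, G, C# arrange in thirds as A–C#–E–G: an A dominant seventh chord.
The lowest note is E, the fifth of the chord, so this is second inversion (figured bass 4/3).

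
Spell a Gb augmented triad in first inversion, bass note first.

Bb, D, Gb

Spelling Gb augmented: Gb–Bb–D. In first inversion the third is bass, giving Bb, D, Gb from the bottom.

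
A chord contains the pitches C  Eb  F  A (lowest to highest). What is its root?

Reordering C, Eb, F, A into stacked thirds gives F–A–C–Eb; the bottom of that stack, F, is the root.

F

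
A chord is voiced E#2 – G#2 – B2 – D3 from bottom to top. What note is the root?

E#

E#, G#, B, D are the tones of an E# diminished seventh chord (E#–G#–B–D), making E# the root.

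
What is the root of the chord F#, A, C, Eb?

F#

Reordering F#, A, C, Eb into stacked thirds gives F#–A–C–Eb; the bottom of that stack, F#, is the root.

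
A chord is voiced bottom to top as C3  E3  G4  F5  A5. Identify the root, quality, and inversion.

The distinct note names are C, E, G, F, A. Stacked in thirds they read F–A–C–E–G, which is a major ninth chord on F.
The lowest note is C, the fifth of the chord, so this is second inversion.

F major ninth, second inversion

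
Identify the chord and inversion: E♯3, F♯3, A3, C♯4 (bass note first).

The distinct note names are E#, F#, A, C#. Stacked in thirds they read F#–A–C#–E#, which is a minor-major seventh chord on F#.
With the seventh (E#) in the bass, the chord is in third inversion (figured bass 4/2).

F# minor-major seventh, third inversion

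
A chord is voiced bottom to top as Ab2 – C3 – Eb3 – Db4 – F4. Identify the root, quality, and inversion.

The pitch classes Ab, C, Eb, Db, F arrange in thirds as Db–F–Ab–C–Eb: a Db major ninth chord.
The lowest note is Ab, the fifth of the chord, so this is second inversion.

Db major ninth, second inversion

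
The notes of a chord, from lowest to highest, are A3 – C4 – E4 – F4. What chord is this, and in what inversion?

F major seventh, first inversion

Reducing to letter names: A, C, E, F. These stack in thirds as F–A–C–E — an F major seventh chord.
The lowest note is A, the third of the chord, so this is first inversion (figured bass 6/5).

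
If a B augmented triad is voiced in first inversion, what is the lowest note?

B augmented is B–D#–F##. First inversion places the third in the bass: D#.

D#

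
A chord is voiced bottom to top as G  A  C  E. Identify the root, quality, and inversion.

The pitch classes G, A, C, E arrange in thirds as A–C–E–G: an A minor seventh chord.
With the seventh (G) in the bass, the chord is in third inversion (figured bass 4/2).

A minor seventh, third inversion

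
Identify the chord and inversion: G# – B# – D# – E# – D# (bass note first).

E# minor seventh, first inversion

Reducing to letter names: G#, B#, D#, E#. These stack in thirds as E#–G#–B#–D# — an E# minor seventh chord.
With the third (G#) in the bass, the chord is in first inversion (figured bass 6/5).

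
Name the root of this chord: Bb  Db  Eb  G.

Eb

The distinct letter names are Bb, Db, Eb, G. Arranged as a stack of thirds they read Eb–G–Bb–Db, so Eb is the root (an Eb dominant seventh chord).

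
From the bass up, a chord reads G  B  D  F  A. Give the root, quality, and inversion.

The distinct note names are G, B, D, F, A. Stacked in thirds they read G–B–D–F–A, which is a dominant ninth chord on G.
With the root (G) in the bass, the chord is in root position.

G dominant ninth, root position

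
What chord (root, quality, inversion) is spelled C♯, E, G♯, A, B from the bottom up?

A major ninth, first inversion

The pitch classes C#, E, G#, A, B arrange in thirds as A–C#–E–G#–B: an A major ninth chord.
C# is the third of A major ninth; third in the bass means first inversion.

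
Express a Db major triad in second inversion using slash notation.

Dbmaj/Ab

Second inversion of Db major has the fifth (Ab) in the bass. As a slash chord: Dbmaj/Ab.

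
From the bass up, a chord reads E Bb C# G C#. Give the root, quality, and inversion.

C# diminished seventh, first inversion

Reducing to letter names: E, Bb, C#, G. These stack in thirds as C#–E–G–Bb — a C# diminished seventh chord.
E is the third of C# diminished seventh; third in the bass means first inversion (figured bass 6/5).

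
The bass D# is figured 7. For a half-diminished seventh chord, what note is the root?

D#

The figures 7 mean the root of the chord is in the bass. If D# is the root of a half-diminished seventh chord, the root is D# (chord tones D#–F#–A–C#).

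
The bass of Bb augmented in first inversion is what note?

D

In first inversion the third is lowest. For Bb augmented (Bb–D–F#) that is D.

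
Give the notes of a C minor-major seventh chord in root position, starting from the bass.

The chord tones are C–Eb–G–B. With the root (C) lowest for root position: C, Eb, G, B.

C, Eb, G, B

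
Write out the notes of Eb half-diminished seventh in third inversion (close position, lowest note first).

Db, Eb, Gb, Bbb

Eb half-diminished seventh is Eb–Gb–Bbb–Db. Third inversion puts the seventh (Db) in the bass, with the remaining tones above: Db, Eb, Gb, Bbb.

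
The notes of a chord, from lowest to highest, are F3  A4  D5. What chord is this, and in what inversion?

The distinct note names are F, A, D. Stacked in thirds they read D–F–A, which is a minor triad on D.
F is the third of D minor; third in the bass means first inversion (figured bass 6).

D minor, first inversion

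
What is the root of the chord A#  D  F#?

Reordering A#, D, F# into stacked thirds gives D–F#–A#; the bottom of that stack, D, is the root.

D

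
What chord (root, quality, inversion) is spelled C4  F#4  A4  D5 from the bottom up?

D dominant seventh, third inversion

The pitch classes C, F#, A, D arrange in thirds as D–F#–A–C: a D dominant seventh chord.
C is the seventh of D dominant seventh; seventh in the bass means third inversion (figured bass 4/2).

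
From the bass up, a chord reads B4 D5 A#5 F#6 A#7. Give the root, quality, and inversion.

The distinct note names are B, D, A#, F#. Stacked in thirds they read B–D–F#–A#, which is a minor-major seventh chord on B.
B is the root of B minor-major seventh; root in the bass means root position (figured bass 7).

B minor-major seventh, root position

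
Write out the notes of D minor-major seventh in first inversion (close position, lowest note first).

Spelling D minor-major seventh: D–F–A–C#. In first inversion the third is bass, giving F, A, C#, D from the bottom.

F, A, C#, D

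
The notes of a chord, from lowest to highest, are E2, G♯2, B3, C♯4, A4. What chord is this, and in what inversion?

The pitch classes E, G#, B, C#, A arrange in thirds as A–C#–E–G#–B: an A major ninth chord.
The lowest note is E, the fifth of the chord, so this is second inversion.

A major ninth, second inversion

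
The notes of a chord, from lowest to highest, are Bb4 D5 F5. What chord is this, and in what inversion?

Bb major, root position

The pitch classes Bb, D, F arrange in thirds as Bb–D–F: a Bb major triad.
With the root (Bb) in the bass, the chord is in root position (figured bass 5/3).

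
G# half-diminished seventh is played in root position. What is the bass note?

G#

In root position the root is lowest. For G# half-diminished seventh (G#–B–D–F#) that is G#.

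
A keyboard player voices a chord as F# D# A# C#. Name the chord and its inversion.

The pitch classes F#, D#, A#, C# arrange in thirds as D#–F#–A#–C#: a D# minor seventh chord.
F# is the third of D# minor seventh; third in the bass means first inversion (figured bass 6/5).

D# minor seventh, first inversion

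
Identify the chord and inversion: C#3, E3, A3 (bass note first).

A major, first inversion

The pitch classes C#, E, A arrange in thirds as A–C#–E: an A major triad.
With the third (C#) in the bass, the chord is in first inversion (figured bass 6).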